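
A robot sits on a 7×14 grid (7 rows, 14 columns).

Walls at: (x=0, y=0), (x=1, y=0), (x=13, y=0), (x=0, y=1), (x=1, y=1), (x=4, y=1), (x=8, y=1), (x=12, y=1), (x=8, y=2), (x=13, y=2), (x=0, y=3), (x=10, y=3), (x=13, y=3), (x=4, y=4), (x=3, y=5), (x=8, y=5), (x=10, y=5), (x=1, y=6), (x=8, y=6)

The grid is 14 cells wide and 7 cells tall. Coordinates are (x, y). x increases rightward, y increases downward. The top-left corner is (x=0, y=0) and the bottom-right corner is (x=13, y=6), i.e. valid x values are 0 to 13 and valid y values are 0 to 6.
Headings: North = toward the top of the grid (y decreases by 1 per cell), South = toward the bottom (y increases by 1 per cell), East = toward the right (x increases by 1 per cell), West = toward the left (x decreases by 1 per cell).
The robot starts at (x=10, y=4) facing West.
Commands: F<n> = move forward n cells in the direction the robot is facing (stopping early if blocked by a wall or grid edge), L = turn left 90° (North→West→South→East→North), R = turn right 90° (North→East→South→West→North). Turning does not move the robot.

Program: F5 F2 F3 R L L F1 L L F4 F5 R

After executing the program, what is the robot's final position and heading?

Start: (x=10, y=4), facing West
  F5: move forward 5, now at (x=5, y=4)
  F2: move forward 0/2 (blocked), now at (x=5, y=4)
  F3: move forward 0/3 (blocked), now at (x=5, y=4)
  R: turn right, now facing North
  L: turn left, now facing West
  L: turn left, now facing South
  F1: move forward 1, now at (x=5, y=5)
  L: turn left, now facing East
  L: turn left, now facing North
  F4: move forward 4, now at (x=5, y=1)
  F5: move forward 1/5 (blocked), now at (x=5, y=0)
  R: turn right, now facing East
Final: (x=5, y=0), facing East

Answer: Final position: (x=5, y=0), facing East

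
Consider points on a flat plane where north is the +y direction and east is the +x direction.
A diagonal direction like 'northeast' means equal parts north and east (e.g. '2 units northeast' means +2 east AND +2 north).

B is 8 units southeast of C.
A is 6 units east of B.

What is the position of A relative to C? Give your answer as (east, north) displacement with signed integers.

Place C at the origin (east=0, north=0).
  B is 8 units southeast of C: delta (east=+8, north=-8); B at (east=8, north=-8).
  A is 6 units east of B: delta (east=+6, north=+0); A at (east=14, north=-8).
Therefore A relative to C: (east=14, north=-8).

Answer: A is at (east=14, north=-8) relative to C.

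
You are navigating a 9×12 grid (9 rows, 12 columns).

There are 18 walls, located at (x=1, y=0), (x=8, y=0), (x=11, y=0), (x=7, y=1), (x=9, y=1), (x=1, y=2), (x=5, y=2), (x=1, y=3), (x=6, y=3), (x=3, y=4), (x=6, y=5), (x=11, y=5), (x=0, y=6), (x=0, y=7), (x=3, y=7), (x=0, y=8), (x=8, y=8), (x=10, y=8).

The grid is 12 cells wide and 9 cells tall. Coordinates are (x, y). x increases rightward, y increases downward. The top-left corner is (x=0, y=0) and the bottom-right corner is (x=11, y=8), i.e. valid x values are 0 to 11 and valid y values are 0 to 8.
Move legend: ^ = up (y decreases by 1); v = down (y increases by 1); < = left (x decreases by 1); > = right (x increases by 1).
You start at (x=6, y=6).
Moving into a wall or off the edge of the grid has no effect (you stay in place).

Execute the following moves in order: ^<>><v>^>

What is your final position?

Start: (x=6, y=6)
  ^ (up): blocked, stay at (x=6, y=6)
  < (left): (x=6, y=6) -> (x=5, y=6)
  > (right): (x=5, y=6) -> (x=6, y=6)
  > (right): (x=6, y=6) -> (x=7, y=6)
  < (left): (x=7, y=6) -> (x=6, y=6)
  v (down): (x=6, y=6) -> (x=6, y=7)
  > (right): (x=6, y=7) -> (x=7, y=7)
  ^ (up): (x=7, y=7) -> (x=7, y=6)
  > (right): (x=7, y=6) -> (x=8, y=6)
Final: (x=8, y=6)

Answer: Final position: (x=8, y=6)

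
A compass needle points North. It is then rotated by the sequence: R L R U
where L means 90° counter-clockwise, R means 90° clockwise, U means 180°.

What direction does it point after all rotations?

Answer: Final heading: West

Derivation:
Start: North
  R (right (90° clockwise)) -> East
  L (left (90° counter-clockwise)) -> North
  R (right (90° clockwise)) -> East
  U (U-turn (180°)) -> West
Final: West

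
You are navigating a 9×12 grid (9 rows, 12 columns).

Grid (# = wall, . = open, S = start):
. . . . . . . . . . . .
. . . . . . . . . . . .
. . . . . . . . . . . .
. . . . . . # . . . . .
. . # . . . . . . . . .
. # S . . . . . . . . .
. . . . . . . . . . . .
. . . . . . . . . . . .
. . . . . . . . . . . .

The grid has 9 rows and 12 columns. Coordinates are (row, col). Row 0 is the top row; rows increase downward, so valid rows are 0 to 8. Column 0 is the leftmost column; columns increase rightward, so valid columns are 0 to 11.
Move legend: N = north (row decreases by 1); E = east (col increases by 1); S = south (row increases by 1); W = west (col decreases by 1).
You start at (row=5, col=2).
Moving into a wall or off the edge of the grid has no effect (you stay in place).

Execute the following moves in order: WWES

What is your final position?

Answer: Final position: (row=6, col=3)

Derivation:
Start: (row=5, col=2)
  W (west): blocked, stay at (row=5, col=2)
  W (west): blocked, stay at (row=5, col=2)
  E (east): (row=5, col=2) -> (row=5, col=3)
  S (south): (row=5, col=3) -> (row=6, col=3)
Final: (row=6, col=3)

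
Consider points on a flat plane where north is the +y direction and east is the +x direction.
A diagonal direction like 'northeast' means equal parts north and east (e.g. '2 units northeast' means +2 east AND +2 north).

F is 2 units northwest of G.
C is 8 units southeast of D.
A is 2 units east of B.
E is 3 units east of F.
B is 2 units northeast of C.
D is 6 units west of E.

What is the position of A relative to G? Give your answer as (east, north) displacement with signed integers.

Place G at the origin (east=0, north=0).
  F is 2 units northwest of G: delta (east=-2, north=+2); F at (east=-2, north=2).
  E is 3 units east of F: delta (east=+3, north=+0); E at (east=1, north=2).
  D is 6 units west of E: delta (east=-6, north=+0); D at (east=-5, north=2).
  C is 8 units southeast of D: delta (east=+8, north=-8); C at (east=3, north=-6).
  B is 2 units northeast of C: delta (east=+2, north=+2); B at (east=5, north=-4).
  A is 2 units east of B: delta (east=+2, north=+0); A at (east=7, north=-4).
Therefore A relative to G: (east=7, north=-4).

Answer: A is at (east=7, north=-4) relative to G.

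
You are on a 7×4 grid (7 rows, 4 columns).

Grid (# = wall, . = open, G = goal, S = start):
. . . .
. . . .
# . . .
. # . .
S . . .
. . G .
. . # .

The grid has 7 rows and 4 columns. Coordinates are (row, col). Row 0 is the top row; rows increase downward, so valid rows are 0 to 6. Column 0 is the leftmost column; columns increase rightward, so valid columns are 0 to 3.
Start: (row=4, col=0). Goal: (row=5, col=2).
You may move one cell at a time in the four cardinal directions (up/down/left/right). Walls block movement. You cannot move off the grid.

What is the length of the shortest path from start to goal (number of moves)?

Answer: Shortest path length: 3

Derivation:
BFS from (row=4, col=0) until reaching (row=5, col=2):
  Distance 0: (row=4, col=0)
  Distance 1: (row=3, col=0), (row=4, col=1), (row=5, col=0)
  Distance 2: (row=4, col=2), (row=5, col=1), (row=6, col=0)
  Distance 3: (row=3, col=2), (row=4, col=3), (row=5, col=2), (row=6, col=1)  <- goal reached here
One shortest path (3 moves): (row=4, col=0) -> (row=4, col=1) -> (row=4, col=2) -> (row=5, col=2)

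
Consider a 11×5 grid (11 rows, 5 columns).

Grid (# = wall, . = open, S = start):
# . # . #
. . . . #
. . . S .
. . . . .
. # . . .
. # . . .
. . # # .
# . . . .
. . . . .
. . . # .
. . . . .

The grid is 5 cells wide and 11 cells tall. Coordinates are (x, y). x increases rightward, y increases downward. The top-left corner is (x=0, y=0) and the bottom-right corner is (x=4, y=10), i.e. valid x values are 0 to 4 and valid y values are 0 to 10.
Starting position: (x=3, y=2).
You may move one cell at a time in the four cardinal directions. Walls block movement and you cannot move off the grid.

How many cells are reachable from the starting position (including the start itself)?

Answer: Reachable cells: 45

Derivation:
BFS flood-fill from (x=3, y=2):
  Distance 0: (x=3, y=2)
  Distance 1: (x=3, y=1), (x=2, y=2), (x=4, y=2), (x=3, y=3)
  Distance 2: (x=3, y=0), (x=2, y=1), (x=1, y=2), (x=2, y=3), (x=4, y=3), (x=3, y=4)
  Distance 3: (x=1, y=1), (x=0, y=2), (x=1, y=3), (x=2, y=4), (x=4, y=4), (x=3, y=5)
  Distance 4: (x=1, y=0), (x=0, y=1), (x=0, y=3), (x=2, y=5), (x=4, y=5)
  Distance 5: (x=0, y=4), (x=4, y=6)
  Distance 6: (x=0, y=5), (x=4, y=7)
  Distance 7: (x=0, y=6), (x=3, y=7), (x=4, y=8)
  Distance 8: (x=1, y=6), (x=2, y=7), (x=3, y=8), (x=4, y=9)
  Distance 9: (x=1, y=7), (x=2, y=8), (x=4, y=10)
  Distance 10: (x=1, y=8), (x=2, y=9), (x=3, y=10)
  Distance 11: (x=0, y=8), (x=1, y=9), (x=2, y=10)
  Distance 12: (x=0, y=9), (x=1, y=10)
  Distance 13: (x=0, y=10)
Total reachable: 45 (grid has 45 open cells total)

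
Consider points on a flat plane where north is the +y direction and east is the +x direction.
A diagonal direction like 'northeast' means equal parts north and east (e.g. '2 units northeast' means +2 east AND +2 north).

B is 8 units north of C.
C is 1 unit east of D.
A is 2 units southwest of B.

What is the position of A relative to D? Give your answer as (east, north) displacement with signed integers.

Place D at the origin (east=0, north=0).
  C is 1 unit east of D: delta (east=+1, north=+0); C at (east=1, north=0).
  B is 8 units north of C: delta (east=+0, north=+8); B at (east=1, north=8).
  A is 2 units southwest of B: delta (east=-2, north=-2); A at (east=-1, north=6).
Therefore A relative to D: (east=-1, north=6).

Answer: A is at (east=-1, north=6) relative to D.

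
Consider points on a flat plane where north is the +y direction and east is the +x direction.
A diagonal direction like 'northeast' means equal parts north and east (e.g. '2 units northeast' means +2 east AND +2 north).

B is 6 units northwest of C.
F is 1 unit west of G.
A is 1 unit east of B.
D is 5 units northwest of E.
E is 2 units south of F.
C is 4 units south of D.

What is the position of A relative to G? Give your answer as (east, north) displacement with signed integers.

Answer: A is at (east=-11, north=5) relative to G.

Derivation:
Place G at the origin (east=0, north=0).
  F is 1 unit west of G: delta (east=-1, north=+0); F at (east=-1, north=0).
  E is 2 units south of F: delta (east=+0, north=-2); E at (east=-1, north=-2).
  D is 5 units northwest of E: delta (east=-5, north=+5); D at (east=-6, north=3).
  C is 4 units south of D: delta (east=+0, north=-4); C at (east=-6, north=-1).
  B is 6 units northwest of C: delta (east=-6, north=+6); B at (east=-12, north=5).
  A is 1 unit east of B: delta (east=+1, north=+0); A at (east=-11, north=5).
Therefore A relative to G: (east=-11, north=5).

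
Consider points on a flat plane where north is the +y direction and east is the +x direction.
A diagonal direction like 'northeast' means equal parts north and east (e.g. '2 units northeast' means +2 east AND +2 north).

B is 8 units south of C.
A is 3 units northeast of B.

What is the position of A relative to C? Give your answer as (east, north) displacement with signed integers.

Answer: A is at (east=3, north=-5) relative to C.

Derivation:
Place C at the origin (east=0, north=0).
  B is 8 units south of C: delta (east=+0, north=-8); B at (east=0, north=-8).
  A is 3 units northeast of B: delta (east=+3, north=+3); A at (east=3, north=-5).
Therefore A relative to C: (east=3, north=-5).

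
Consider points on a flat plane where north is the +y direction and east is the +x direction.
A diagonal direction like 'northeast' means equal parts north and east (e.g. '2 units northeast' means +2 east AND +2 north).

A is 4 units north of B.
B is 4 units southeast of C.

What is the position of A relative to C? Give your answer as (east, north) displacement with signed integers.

Answer: A is at (east=4, north=0) relative to C.

Derivation:
Place C at the origin (east=0, north=0).
  B is 4 units southeast of C: delta (east=+4, north=-4); B at (east=4, north=-4).
  A is 4 units north of B: delta (east=+0, north=+4); A at (east=4, north=0).
Therefore A relative to C: (east=4, north=0).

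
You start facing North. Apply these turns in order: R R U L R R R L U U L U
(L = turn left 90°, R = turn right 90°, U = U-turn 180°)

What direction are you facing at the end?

Answer: Final heading: South

Derivation:
Start: North
  R (right (90° clockwise)) -> East
  R (right (90° clockwise)) -> South
  U (U-turn (180°)) -> North
  L (left (90° counter-clockwise)) -> West
  R (right (90° clockwise)) -> North
  R (right (90° clockwise)) -> East
  R (right (90° clockwise)) -> South
  L (left (90° counter-clockwise)) -> East
  U (U-turn (180°)) -> West
  U (U-turn (180°)) -> East
  L (left (90° counter-clockwise)) -> North
  U (U-turn (180°)) -> South
Final: South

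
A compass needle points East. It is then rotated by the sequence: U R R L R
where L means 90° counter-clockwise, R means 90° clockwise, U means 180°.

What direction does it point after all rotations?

Answer: Final heading: East

Derivation:
Start: East
  U (U-turn (180°)) -> West
  R (right (90° clockwise)) -> North
  R (right (90° clockwise)) -> East
  L (left (90° counter-clockwise)) -> North
  R (right (90° clockwise)) -> East
Final: East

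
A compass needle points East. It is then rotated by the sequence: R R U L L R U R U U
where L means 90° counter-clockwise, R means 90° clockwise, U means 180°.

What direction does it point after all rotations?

Start: East
  R (right (90° clockwise)) -> South
  R (right (90° clockwise)) -> West
  U (U-turn (180°)) -> East
  L (left (90° counter-clockwise)) -> North
  L (left (90° counter-clockwise)) -> West
  R (right (90° clockwise)) -> North
  U (U-turn (180°)) -> South
  R (right (90° clockwise)) -> West
  U (U-turn (180°)) -> East
  U (U-turn (180°)) -> West
Final: West

Answer: Final heading: West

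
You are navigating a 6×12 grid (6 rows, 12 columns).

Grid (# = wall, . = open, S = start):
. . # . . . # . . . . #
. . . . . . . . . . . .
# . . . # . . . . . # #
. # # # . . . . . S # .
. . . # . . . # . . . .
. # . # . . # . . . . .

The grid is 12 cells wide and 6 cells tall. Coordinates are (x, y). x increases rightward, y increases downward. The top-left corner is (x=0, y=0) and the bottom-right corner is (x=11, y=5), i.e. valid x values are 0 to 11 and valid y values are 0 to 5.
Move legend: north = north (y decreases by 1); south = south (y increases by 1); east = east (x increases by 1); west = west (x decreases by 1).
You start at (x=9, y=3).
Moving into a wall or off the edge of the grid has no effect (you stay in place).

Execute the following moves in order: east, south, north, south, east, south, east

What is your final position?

Answer: Final position: (x=11, y=5)

Derivation:
Start: (x=9, y=3)
  east (east): blocked, stay at (x=9, y=3)
  south (south): (x=9, y=3) -> (x=9, y=4)
  north (north): (x=9, y=4) -> (x=9, y=3)
  south (south): (x=9, y=3) -> (x=9, y=4)
  east (east): (x=9, y=4) -> (x=10, y=4)
  south (south): (x=10, y=4) -> (x=10, y=5)
  east (east): (x=10, y=5) -> (x=11, y=5)
Final: (x=11, y=5)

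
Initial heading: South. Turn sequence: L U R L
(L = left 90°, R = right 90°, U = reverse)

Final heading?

Start: South
  L (left (90° counter-clockwise)) -> East
  U (U-turn (180°)) -> West
  R (right (90° clockwise)) -> North
  L (left (90° counter-clockwise)) -> West
Final: West

Answer: Final heading: West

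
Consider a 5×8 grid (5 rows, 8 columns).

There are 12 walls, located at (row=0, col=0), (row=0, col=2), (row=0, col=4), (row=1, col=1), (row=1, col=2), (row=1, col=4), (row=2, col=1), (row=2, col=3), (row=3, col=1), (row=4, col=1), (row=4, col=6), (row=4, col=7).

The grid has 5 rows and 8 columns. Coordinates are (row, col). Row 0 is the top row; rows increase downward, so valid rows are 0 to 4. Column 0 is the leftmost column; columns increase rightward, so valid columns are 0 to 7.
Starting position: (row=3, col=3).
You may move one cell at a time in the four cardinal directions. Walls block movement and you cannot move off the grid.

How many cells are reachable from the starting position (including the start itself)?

BFS flood-fill from (row=3, col=3):
  Distance 0: (row=3, col=3)
  Distance 1: (row=3, col=2), (row=3, col=4), (row=4, col=3)
  Distance 2: (row=2, col=2), (row=2, col=4), (row=3, col=5), (row=4, col=2), (row=4, col=4)
  Distance 3: (row=2, col=5), (row=3, col=6), (row=4, col=5)
  Distance 4: (row=1, col=5), (row=2, col=6), (row=3, col=7)
  Distance 5: (row=0, col=5), (row=1, col=6), (row=2, col=7)
  Distance 6: (row=0, col=6), (row=1, col=7)
  Distance 7: (row=0, col=7)
Total reachable: 21 (grid has 28 open cells total)

Answer: Reachable cells: 21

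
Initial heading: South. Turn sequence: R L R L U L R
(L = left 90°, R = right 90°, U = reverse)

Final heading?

Answer: Final heading: North

Derivation:
Start: South
  R (right (90° clockwise)) -> West
  L (left (90° counter-clockwise)) -> South
  R (right (90° clockwise)) -> West
  L (left (90° counter-clockwise)) -> South
  U (U-turn (180°)) -> North
  L (left (90° counter-clockwise)) -> West
  R (right (90° clockwise)) -> North
Final: North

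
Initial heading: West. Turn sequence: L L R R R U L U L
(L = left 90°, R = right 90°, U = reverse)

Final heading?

Answer: Final heading: South

Derivation:
Start: West
  L (left (90° counter-clockwise)) -> South
  L (left (90° counter-clockwise)) -> East
  R (right (90° clockwise)) -> South
  R (right (90° clockwise)) -> West
  R (right (90° clockwise)) -> North
  U (U-turn (180°)) -> South
  L (left (90° counter-clockwise)) -> East
  U (U-turn (180°)) -> West
  L (left (90° counter-clockwise)) -> South
Final: South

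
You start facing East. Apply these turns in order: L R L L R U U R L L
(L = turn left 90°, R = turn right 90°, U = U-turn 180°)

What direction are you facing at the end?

Start: East
  L (left (90° counter-clockwise)) -> North
  R (right (90° clockwise)) -> East
  L (left (90° counter-clockwise)) -> North
  L (left (90° counter-clockwise)) -> West
  R (right (90° clockwise)) -> North
  U (U-turn (180°)) -> South
  U (U-turn (180°)) -> North
  R (right (90° clockwise)) -> East
  L (left (90° counter-clockwise)) -> North
  L (left (90° counter-clockwise)) -> West
Final: West

Answer: Final heading: West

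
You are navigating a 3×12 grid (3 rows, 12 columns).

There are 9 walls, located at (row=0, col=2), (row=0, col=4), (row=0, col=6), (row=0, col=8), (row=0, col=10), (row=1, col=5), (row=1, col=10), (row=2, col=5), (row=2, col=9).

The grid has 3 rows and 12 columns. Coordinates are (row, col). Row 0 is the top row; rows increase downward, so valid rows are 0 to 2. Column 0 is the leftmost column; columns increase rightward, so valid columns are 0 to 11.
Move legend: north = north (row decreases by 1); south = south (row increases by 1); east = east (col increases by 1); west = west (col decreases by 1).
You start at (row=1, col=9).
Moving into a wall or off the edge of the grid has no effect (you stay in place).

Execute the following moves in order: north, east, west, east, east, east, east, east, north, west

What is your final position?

Start: (row=1, col=9)
  north (north): (row=1, col=9) -> (row=0, col=9)
  east (east): blocked, stay at (row=0, col=9)
  west (west): blocked, stay at (row=0, col=9)
  [×5]east (east): blocked, stay at (row=0, col=9)
  north (north): blocked, stay at (row=0, col=9)
  west (west): blocked, stay at (row=0, col=9)
Final: (row=0, col=9)

Answer: Final position: (row=0, col=9)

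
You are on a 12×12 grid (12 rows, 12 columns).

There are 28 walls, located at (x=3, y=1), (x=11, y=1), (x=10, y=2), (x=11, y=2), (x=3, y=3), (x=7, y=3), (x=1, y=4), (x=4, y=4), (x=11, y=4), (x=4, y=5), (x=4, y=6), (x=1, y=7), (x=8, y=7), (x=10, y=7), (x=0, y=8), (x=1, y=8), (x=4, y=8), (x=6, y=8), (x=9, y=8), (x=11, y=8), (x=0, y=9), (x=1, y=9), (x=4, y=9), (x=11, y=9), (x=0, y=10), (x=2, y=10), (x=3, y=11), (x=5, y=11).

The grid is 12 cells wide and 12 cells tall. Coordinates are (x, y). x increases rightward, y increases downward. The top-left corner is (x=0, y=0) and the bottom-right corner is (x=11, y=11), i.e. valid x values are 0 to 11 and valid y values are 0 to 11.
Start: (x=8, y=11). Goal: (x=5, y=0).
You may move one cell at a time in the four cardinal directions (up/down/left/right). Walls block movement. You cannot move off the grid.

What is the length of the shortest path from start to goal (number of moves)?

Answer: Shortest path length: 14

Derivation:
BFS from (x=8, y=11) until reaching (x=5, y=0):
  Distance 0: (x=8, y=11)
  Distance 1: (x=8, y=10), (x=7, y=11), (x=9, y=11)
  Distance 2: (x=8, y=9), (x=7, y=10), (x=9, y=10), (x=6, y=11), (x=10, y=11)
  Distance 3: (x=8, y=8), (x=7, y=9), (x=9, y=9), (x=6, y=10), (x=10, y=10), (x=11, y=11)
  Distance 4: (x=7, y=8), (x=6, y=9), (x=10, y=9), (x=5, y=10), (x=11, y=10)
  Distance 5: (x=7, y=7), (x=10, y=8), (x=5, y=9), (x=4, y=10)
  Distance 6: (x=7, y=6), (x=6, y=7), (x=5, y=8), (x=3, y=10), (x=4, y=11)
  Distance 7: (x=7, y=5), (x=6, y=6), (x=8, y=6), (x=5, y=7), (x=3, y=9)
  Distance 8: (x=7, y=4), (x=6, y=5), (x=8, y=5), (x=5, y=6), (x=9, y=6), (x=4, y=7), (x=3, y=8), (x=2, y=9)
  Distance 9: (x=6, y=4), (x=8, y=4), (x=5, y=5), (x=9, y=5), (x=10, y=6), (x=3, y=7), (x=9, y=7), (x=2, y=8)
  Distance 10: (x=6, y=3), (x=8, y=3), (x=5, y=4), (x=9, y=4), (x=10, y=5), (x=3, y=6), (x=11, y=6), (x=2, y=7)
  Distance 11: (x=6, y=2), (x=8, y=2), (x=5, y=3), (x=9, y=3), (x=10, y=4), (x=3, y=5), (x=11, y=5), (x=2, y=6), (x=11, y=7)
  Distance 12: (x=6, y=1), (x=8, y=1), (x=5, y=2), (x=7, y=2), (x=9, y=2), (x=4, y=3), (x=10, y=3), (x=3, y=4), (x=2, y=5), (x=1, y=6)
  Distance 13: (x=6, y=0), (x=8, y=0), (x=5, y=1), (x=7, y=1), (x=9, y=1), (x=4, y=2), (x=11, y=3), (x=2, y=4), (x=1, y=5), (x=0, y=6)
  Distance 14: (x=5, y=0), (x=7, y=0), (x=9, y=0), (x=4, y=1), (x=10, y=1), (x=3, y=2), (x=2, y=3), (x=0, y=5), (x=0, y=7)  <- goal reached here
One shortest path (14 moves): (x=8, y=11) -> (x=7, y=11) -> (x=6, y=11) -> (x=6, y=10) -> (x=5, y=10) -> (x=5, y=9) -> (x=5, y=8) -> (x=5, y=7) -> (x=5, y=6) -> (x=5, y=5) -> (x=5, y=4) -> (x=5, y=3) -> (x=5, y=2) -> (x=5, y=1) -> (x=5, y=0)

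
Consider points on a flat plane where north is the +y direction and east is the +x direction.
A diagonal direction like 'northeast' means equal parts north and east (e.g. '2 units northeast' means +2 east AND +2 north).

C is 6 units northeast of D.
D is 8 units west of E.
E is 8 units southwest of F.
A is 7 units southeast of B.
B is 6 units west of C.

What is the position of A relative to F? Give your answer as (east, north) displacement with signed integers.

Answer: A is at (east=-9, north=-9) relative to F.

Derivation:
Place F at the origin (east=0, north=0).
  E is 8 units southwest of F: delta (east=-8, north=-8); E at (east=-8, north=-8).
  D is 8 units west of E: delta (east=-8, north=+0); D at (east=-16, north=-8).
  C is 6 units northeast of D: delta (east=+6, north=+6); C at (east=-10, north=-2).
  B is 6 units west of C: delta (east=-6, north=+0); B at (east=-16, north=-2).
  A is 7 units southeast of B: delta (east=+7, north=-7); A at (east=-9, north=-9).
Therefore A relative to F: (east=-9, north=-9).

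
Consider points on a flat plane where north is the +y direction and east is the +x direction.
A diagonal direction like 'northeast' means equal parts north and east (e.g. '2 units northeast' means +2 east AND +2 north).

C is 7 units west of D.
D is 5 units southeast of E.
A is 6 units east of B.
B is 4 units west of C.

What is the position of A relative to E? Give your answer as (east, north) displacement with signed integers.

Answer: A is at (east=0, north=-5) relative to E.

Derivation:
Place E at the origin (east=0, north=0).
  D is 5 units southeast of E: delta (east=+5, north=-5); D at (east=5, north=-5).
  C is 7 units west of D: delta (east=-7, north=+0); C at (east=-2, north=-5).
  B is 4 units west of C: delta (east=-4, north=+0); B at (east=-6, north=-5).
  A is 6 units east of B: delta (east=+6, north=+0); A at (east=0, north=-5).
Therefore A relative to E: (east=0, north=-5).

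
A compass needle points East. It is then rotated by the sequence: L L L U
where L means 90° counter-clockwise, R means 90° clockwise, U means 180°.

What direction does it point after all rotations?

Start: East
  L (left (90° counter-clockwise)) -> North
  L (left (90° counter-clockwise)) -> West
  L (left (90° counter-clockwise)) -> South
  U (U-turn (180°)) -> North
Final: North

Answer: Final heading: North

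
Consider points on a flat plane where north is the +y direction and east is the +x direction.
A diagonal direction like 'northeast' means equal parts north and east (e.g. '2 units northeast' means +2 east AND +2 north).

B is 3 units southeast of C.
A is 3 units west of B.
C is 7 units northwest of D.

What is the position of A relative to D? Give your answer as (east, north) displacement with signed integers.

Place D at the origin (east=0, north=0).
  C is 7 units northwest of D: delta (east=-7, north=+7); C at (east=-7, north=7).
  B is 3 units southeast of C: delta (east=+3, north=-3); B at (east=-4, north=4).
  A is 3 units west of B: delta (east=-3, north=+0); A at (east=-7, north=4).
Therefore A relative to D: (east=-7, north=4).

Answer: A is at (east=-7, north=4) relative to D.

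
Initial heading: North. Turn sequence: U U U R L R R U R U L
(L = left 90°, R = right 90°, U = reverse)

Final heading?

Start: North
  U (U-turn (180°)) -> South
  U (U-turn (180°)) -> North
  U (U-turn (180°)) -> South
  R (right (90° clockwise)) -> West
  L (left (90° counter-clockwise)) -> South
  R (right (90° clockwise)) -> West
  R (right (90° clockwise)) -> North
  U (U-turn (180°)) -> South
  R (right (90° clockwise)) -> West
  U (U-turn (180°)) -> East
  L (left (90° counter-clockwise)) -> North
Final: North

Answer: Final heading: North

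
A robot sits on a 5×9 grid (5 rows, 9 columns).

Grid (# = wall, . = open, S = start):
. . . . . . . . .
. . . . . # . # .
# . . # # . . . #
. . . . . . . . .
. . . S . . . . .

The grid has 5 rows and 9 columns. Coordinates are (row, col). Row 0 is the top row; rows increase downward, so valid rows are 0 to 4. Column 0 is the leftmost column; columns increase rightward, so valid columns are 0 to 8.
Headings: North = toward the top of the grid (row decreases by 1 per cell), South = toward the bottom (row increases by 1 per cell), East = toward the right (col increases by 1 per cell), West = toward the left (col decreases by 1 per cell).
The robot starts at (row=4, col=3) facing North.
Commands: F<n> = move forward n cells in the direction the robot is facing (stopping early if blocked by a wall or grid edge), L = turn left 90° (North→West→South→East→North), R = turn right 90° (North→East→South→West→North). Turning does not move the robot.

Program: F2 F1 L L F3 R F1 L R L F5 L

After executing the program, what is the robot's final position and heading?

Start: (row=4, col=3), facing North
  F2: move forward 1/2 (blocked), now at (row=3, col=3)
  F1: move forward 0/1 (blocked), now at (row=3, col=3)
  L: turn left, now facing West
  L: turn left, now facing South
  F3: move forward 1/3 (blocked), now at (row=4, col=3)
  R: turn right, now facing West
  F1: move forward 1, now at (row=4, col=2)
  L: turn left, now facing South
  R: turn right, now facing West
  L: turn left, now facing South
  F5: move forward 0/5 (blocked), now at (row=4, col=2)
  L: turn left, now facing East
Final: (row=4, col=2), facing East

Answer: Final position: (row=4, col=2), facing East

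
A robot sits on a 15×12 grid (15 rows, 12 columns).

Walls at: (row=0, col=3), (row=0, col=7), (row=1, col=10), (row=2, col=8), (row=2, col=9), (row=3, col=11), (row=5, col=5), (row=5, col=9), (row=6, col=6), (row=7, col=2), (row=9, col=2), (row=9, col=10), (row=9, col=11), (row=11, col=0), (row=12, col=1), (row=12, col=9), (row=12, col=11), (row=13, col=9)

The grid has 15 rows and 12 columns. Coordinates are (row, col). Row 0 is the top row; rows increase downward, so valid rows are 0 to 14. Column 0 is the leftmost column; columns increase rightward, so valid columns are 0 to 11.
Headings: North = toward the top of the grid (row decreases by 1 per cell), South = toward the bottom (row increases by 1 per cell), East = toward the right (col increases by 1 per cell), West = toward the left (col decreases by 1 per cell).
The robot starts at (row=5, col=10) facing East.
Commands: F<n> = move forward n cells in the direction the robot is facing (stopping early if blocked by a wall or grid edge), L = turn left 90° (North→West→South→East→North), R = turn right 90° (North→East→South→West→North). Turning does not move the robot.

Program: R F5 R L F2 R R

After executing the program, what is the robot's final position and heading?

Start: (row=5, col=10), facing East
  R: turn right, now facing South
  F5: move forward 3/5 (blocked), now at (row=8, col=10)
  R: turn right, now facing West
  L: turn left, now facing South
  F2: move forward 0/2 (blocked), now at (row=8, col=10)
  R: turn right, now facing West
  R: turn right, now facing North
Final: (row=8, col=10), facing North

Answer: Final position: (row=8, col=10), facing North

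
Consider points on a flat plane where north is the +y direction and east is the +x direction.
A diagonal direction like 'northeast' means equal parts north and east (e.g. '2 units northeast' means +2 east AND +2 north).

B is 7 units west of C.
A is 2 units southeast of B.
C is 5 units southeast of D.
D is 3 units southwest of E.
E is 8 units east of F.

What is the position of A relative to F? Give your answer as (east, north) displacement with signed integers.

Answer: A is at (east=5, north=-10) relative to F.

Derivation:
Place F at the origin (east=0, north=0).
  E is 8 units east of F: delta (east=+8, north=+0); E at (east=8, north=0).
  D is 3 units southwest of E: delta (east=-3, north=-3); D at (east=5, north=-3).
  C is 5 units southeast of D: delta (east=+5, north=-5); C at (east=10, north=-8).
  B is 7 units west of C: delta (east=-7, north=+0); B at (east=3, north=-8).
  A is 2 units southeast of B: delta (east=+2, north=-2); A at (east=5, north=-10).
Therefore A relative to F: (east=5, north=-10).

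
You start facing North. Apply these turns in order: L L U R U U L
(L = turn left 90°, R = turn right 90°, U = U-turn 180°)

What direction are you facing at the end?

Answer: Final heading: North

Derivation:
Start: North
  L (left (90° counter-clockwise)) -> West
  L (left (90° counter-clockwise)) -> South
  U (U-turn (180°)) -> North
  R (right (90° clockwise)) -> East
  U (U-turn (180°)) -> West
  U (U-turn (180°)) -> East
  L (left (90° counter-clockwise)) -> North
Final: North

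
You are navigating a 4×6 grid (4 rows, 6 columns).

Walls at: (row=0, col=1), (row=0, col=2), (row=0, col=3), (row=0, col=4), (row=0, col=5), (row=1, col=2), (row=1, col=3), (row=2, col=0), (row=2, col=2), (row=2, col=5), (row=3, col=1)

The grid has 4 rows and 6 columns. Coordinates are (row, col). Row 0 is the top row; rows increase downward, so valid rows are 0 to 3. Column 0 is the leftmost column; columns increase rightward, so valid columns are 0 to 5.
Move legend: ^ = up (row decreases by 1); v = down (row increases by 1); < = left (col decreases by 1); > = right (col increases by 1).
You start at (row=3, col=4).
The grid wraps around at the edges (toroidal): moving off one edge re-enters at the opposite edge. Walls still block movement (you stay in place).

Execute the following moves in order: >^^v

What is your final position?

Answer: Final position: (row=3, col=5)

Derivation:
Start: (row=3, col=4)
  > (right): (row=3, col=4) -> (row=3, col=5)
  ^ (up): blocked, stay at (row=3, col=5)
  ^ (up): blocked, stay at (row=3, col=5)
  v (down): blocked, stay at (row=3, col=5)
Final: (row=3, col=5)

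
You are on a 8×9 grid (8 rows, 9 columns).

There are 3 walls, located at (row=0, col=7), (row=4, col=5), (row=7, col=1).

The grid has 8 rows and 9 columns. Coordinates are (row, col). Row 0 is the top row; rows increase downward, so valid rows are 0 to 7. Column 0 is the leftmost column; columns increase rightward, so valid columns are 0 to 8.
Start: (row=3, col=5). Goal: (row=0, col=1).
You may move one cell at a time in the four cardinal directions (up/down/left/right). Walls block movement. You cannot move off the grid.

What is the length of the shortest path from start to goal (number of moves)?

Answer: Shortest path length: 7

Derivation:
BFS from (row=3, col=5) until reaching (row=0, col=1):
  Distance 0: (row=3, col=5)
  Distance 1: (row=2, col=5), (row=3, col=4), (row=3, col=6)
  Distance 2: (row=1, col=5), (row=2, col=4), (row=2, col=6), (row=3, col=3), (row=3, col=7), (row=4, col=4), (row=4, col=6)
  Distance 3: (row=0, col=5), (row=1, col=4), (row=1, col=6), (row=2, col=3), (row=2, col=7), (row=3, col=2), (row=3, col=8), (row=4, col=3), (row=4, col=7), (row=5, col=4), (row=5, col=6)
  Distance 4: (row=0, col=4), (row=0, col=6), (row=1, col=3), (row=1, col=7), (row=2, col=2), (row=2, col=8), (row=3, col=1), (row=4, col=2), (row=4, col=8), (row=5, col=3), (row=5, col=5), (row=5, col=7), (row=6, col=4), (row=6, col=6)
  Distance 5: (row=0, col=3), (row=1, col=2), (row=1, col=8), (row=2, col=1), (row=3, col=0), (row=4, col=1), (row=5, col=2), (row=5, col=8), (row=6, col=3), (row=6, col=5), (row=6, col=7), (row=7, col=4), (row=7, col=6)
  Distance 6: (row=0, col=2), (row=0, col=8), (row=1, col=1), (row=2, col=0), (row=4, col=0), (row=5, col=1), (row=6, col=2), (row=6, col=8), (row=7, col=3), (row=7, col=5), (row=7, col=7)
  Distance 7: (row=0, col=1), (row=1, col=0), (row=5, col=0), (row=6, col=1), (row=7, col=2), (row=7, col=8)  <- goal reached here
One shortest path (7 moves): (row=3, col=5) -> (row=3, col=4) -> (row=3, col=3) -> (row=3, col=2) -> (row=3, col=1) -> (row=2, col=1) -> (row=1, col=1) -> (row=0, col=1)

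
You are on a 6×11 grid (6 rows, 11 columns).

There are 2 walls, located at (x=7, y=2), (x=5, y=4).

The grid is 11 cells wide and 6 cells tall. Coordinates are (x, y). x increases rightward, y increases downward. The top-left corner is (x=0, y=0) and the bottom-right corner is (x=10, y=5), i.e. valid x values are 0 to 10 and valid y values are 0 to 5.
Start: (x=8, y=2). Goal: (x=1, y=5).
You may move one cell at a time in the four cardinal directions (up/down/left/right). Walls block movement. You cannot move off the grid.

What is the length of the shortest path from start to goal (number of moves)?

Answer: Shortest path length: 10

Derivation:
BFS from (x=8, y=2) until reaching (x=1, y=5):
  Distance 0: (x=8, y=2)
  Distance 1: (x=8, y=1), (x=9, y=2), (x=8, y=3)
  Distance 2: (x=8, y=0), (x=7, y=1), (x=9, y=1), (x=10, y=2), (x=7, y=3), (x=9, y=3), (x=8, y=4)
  Distance 3: (x=7, y=0), (x=9, y=0), (x=6, y=1), (x=10, y=1), (x=6, y=3), (x=10, y=3), (x=7, y=4), (x=9, y=4), (x=8, y=5)
  Distance 4: (x=6, y=0), (x=10, y=0), (x=5, y=1), (x=6, y=2), (x=5, y=3), (x=6, y=4), (x=10, y=4), (x=7, y=5), (x=9, y=5)
  Distance 5: (x=5, y=0), (x=4, y=1), (x=5, y=2), (x=4, y=3), (x=6, y=5), (x=10, y=5)
  Distance 6: (x=4, y=0), (x=3, y=1), (x=4, y=2), (x=3, y=3), (x=4, y=4), (x=5, y=5)
  Distance 7: (x=3, y=0), (x=2, y=1), (x=3, y=2), (x=2, y=3), (x=3, y=4), (x=4, y=5)
  Distance 8: (x=2, y=0), (x=1, y=1), (x=2, y=2), (x=1, y=3), (x=2, y=4), (x=3, y=5)
  Distance 9: (x=1, y=0), (x=0, y=1), (x=1, y=2), (x=0, y=3), (x=1, y=4), (x=2, y=5)
  Distance 10: (x=0, y=0), (x=0, y=2), (x=0, y=4), (x=1, y=5)  <- goal reached here
One shortest path (10 moves): (x=8, y=2) -> (x=8, y=3) -> (x=7, y=3) -> (x=6, y=3) -> (x=5, y=3) -> (x=4, y=3) -> (x=3, y=3) -> (x=2, y=3) -> (x=1, y=3) -> (x=1, y=4) -> (x=1, y=5)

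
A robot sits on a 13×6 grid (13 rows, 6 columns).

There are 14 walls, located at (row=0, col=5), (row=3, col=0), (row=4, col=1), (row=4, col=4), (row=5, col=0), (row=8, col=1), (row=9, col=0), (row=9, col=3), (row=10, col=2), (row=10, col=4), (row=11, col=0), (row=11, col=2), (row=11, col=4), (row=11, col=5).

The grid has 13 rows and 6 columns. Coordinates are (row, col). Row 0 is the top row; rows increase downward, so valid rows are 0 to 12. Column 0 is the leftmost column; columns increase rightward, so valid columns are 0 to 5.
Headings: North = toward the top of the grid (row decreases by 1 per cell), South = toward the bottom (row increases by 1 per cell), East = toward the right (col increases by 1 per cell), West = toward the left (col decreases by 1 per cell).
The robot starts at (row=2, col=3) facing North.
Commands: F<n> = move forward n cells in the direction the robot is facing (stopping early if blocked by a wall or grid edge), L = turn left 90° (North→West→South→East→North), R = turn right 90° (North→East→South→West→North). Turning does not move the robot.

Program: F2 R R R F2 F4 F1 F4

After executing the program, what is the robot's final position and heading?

Start: (row=2, col=3), facing North
  F2: move forward 2, now at (row=0, col=3)
  R: turn right, now facing East
  R: turn right, now facing South
  R: turn right, now facing West
  F2: move forward 2, now at (row=0, col=1)
  F4: move forward 1/4 (blocked), now at (row=0, col=0)
  F1: move forward 0/1 (blocked), now at (row=0, col=0)
  F4: move forward 0/4 (blocked), now at (row=0, col=0)
Final: (row=0, col=0), facing West

Answer: Final position: (row=0, col=0), facing West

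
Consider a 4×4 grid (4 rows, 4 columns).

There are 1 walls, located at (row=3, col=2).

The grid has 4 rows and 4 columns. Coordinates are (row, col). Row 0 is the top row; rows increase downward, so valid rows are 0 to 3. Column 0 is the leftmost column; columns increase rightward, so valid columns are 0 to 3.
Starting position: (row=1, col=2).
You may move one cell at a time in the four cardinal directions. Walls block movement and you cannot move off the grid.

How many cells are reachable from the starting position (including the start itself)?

Answer: Reachable cells: 15

Derivation:
BFS flood-fill from (row=1, col=2):
  Distance 0: (row=1, col=2)
  Distance 1: (row=0, col=2), (row=1, col=1), (row=1, col=3), (row=2, col=2)
  Distance 2: (row=0, col=1), (row=0, col=3), (row=1, col=0), (row=2, col=1), (row=2, col=3)
  Distance 3: (row=0, col=0), (row=2, col=0), (row=3, col=1), (row=3, col=3)
  Distance 4: (row=3, col=0)
Total reachable: 15 (grid has 15 open cells total)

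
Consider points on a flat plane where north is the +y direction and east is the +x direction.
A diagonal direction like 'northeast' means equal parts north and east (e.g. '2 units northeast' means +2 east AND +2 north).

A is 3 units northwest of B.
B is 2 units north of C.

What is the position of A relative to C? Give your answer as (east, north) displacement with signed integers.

Answer: A is at (east=-3, north=5) relative to C.

Derivation:
Place C at the origin (east=0, north=0).
  B is 2 units north of C: delta (east=+0, north=+2); B at (east=0, north=2).
  A is 3 units northwest of B: delta (east=-3, north=+3); A at (east=-3, north=5).
Therefore A relative to C: (east=-3, north=5).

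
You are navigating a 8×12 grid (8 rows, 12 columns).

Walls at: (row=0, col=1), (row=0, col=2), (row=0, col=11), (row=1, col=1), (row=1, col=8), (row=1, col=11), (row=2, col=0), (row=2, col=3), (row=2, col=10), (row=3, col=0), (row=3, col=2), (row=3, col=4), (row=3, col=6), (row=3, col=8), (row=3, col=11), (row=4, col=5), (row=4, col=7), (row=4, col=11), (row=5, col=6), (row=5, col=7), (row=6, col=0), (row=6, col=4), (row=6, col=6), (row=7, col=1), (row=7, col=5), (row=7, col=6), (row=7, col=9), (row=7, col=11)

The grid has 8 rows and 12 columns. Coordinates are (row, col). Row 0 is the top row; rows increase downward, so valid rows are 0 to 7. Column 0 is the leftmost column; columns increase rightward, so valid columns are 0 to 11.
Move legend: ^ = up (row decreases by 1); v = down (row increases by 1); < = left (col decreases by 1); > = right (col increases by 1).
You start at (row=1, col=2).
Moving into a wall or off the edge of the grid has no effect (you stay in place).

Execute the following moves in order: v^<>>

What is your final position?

Answer: Final position: (row=1, col=4)

Derivation:
Start: (row=1, col=2)
  v (down): (row=1, col=2) -> (row=2, col=2)
  ^ (up): (row=2, col=2) -> (row=1, col=2)
  < (left): blocked, stay at (row=1, col=2)
  > (right): (row=1, col=2) -> (row=1, col=3)
  > (right): (row=1, col=3) -> (row=1, col=4)
Final: (row=1, col=4)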